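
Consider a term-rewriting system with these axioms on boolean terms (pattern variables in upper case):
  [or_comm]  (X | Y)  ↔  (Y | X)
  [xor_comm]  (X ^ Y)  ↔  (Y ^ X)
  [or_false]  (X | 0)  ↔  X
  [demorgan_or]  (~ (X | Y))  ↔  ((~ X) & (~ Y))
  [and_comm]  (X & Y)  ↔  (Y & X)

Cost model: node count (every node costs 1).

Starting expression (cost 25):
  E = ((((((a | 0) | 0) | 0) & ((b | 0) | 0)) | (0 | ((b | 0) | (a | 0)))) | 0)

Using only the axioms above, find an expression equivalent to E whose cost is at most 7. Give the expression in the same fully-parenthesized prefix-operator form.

1. [or_false →] (a | 0)  →  a;  E = (((((a | 0) | 0) & ((b | 0) | 0)) | (0 | ((b | 0) | (a | 0)))) | 0)
2. [or_false →] (a | 0)  →  a;  E = (((((a | 0) | 0) & ((b | 0) | 0)) | (0 | ((b | 0) | a))) | 0)
3. [or_comm →] ((b | 0) | a)  →  (a | (b | 0));  E = (((((a | 0) | 0) & ((b | 0) | 0)) | (0 | (a | (b | 0)))) | 0)
4. [or_comm →] (0 | (a | (b | 0)))  →  ((a | (b | 0)) | 0);  E = (((((a | 0) | 0) & ((b | 0) | 0)) | ((a | (b | 0)) | 0)) | 0)
5. [or_false →] (b | 0)  →  b;  E = (((((a | 0) | 0) & (b | 0)) | ((a | (b | 0)) | 0)) | 0)
6. [or_false →] (((((a | 0) | 0) & (b | 0)) | ((a | (b | 0)) | 0)) | 0)  →  ((((a | 0) | 0) & (b | 0)) | ((a | (b | 0)) | 0))
7. [or_false →] (b | 0)  →  b;  E = ((((a | 0) | 0) & b) | ((a | (b | 0)) | 0))
8. [or_false →] ((a | (b | 0)) | 0)  →  (a | (b | 0));  E = ((((a | 0) | 0) & b) | (a | (b | 0)))
9. [or_false →] (a | 0)  →  a;  E = (((a | 0) & b) | (a | (b | 0)))
10. [or_false →] (a | 0)  →  a;  E = ((a & b) | (a | (b | 0)))
11. [or_false →] (b | 0)  →  b;  cost 7 ≤ 7, done

((a & b) | (a | b))   [cost 7]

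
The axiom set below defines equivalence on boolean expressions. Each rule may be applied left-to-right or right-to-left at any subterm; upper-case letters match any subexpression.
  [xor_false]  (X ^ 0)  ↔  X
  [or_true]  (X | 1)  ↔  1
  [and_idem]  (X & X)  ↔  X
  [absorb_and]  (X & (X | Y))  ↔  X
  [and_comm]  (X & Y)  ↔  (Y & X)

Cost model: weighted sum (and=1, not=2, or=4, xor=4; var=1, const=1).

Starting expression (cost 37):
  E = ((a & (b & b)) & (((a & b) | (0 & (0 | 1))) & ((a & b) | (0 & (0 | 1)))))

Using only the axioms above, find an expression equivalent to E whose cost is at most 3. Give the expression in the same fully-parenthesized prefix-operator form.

step 1: and_idem (→) rewrites (((a & b) | (0 & (0 | 1))) & ((a & b) | (0 & (0 | 1)))) into ((a & b) | (0 & (0 | 1))), now ((a & (b & b)) & ((a & b) | (0 & (0 | 1))))
step 2: absorb_and (→) rewrites (0 & (0 | 1)) into 0, now ((a & (b & b)) & ((a & b) | 0))
step 3: and_idem (→) rewrites (b & b) into b, now ((a & b) & ((a & b) | 0))
step 4: absorb_and (→) rewrites ((a & b) & ((a & b) | 0)) into (a & b), reaching cost 3 (bound 3)

(a & b)   [cost 3]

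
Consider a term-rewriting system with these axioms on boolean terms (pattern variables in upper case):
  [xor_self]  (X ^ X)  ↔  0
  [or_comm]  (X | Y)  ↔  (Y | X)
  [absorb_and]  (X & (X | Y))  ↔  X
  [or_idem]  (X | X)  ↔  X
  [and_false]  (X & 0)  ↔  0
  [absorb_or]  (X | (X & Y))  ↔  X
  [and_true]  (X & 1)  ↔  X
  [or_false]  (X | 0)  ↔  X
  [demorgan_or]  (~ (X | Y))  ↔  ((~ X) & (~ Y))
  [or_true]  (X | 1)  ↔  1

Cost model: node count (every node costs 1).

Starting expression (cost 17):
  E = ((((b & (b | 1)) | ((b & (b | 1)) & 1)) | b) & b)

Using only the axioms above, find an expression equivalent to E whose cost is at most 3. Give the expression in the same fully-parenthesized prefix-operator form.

(b & b)   [cost 3]

(1) ((b & (b | 1)) | ((b & (b | 1)) & 1))  =[absorb_or →]=  (b & (b | 1))    ⊢ (((b & (b | 1)) | b) & b)
(2) (b & (b | 1))  =[absorb_and →]=  b    ⊢ ((b | b) & b)
(3) (b | b)  =[or_idem →]=  b    ⊢ cost 3, within 3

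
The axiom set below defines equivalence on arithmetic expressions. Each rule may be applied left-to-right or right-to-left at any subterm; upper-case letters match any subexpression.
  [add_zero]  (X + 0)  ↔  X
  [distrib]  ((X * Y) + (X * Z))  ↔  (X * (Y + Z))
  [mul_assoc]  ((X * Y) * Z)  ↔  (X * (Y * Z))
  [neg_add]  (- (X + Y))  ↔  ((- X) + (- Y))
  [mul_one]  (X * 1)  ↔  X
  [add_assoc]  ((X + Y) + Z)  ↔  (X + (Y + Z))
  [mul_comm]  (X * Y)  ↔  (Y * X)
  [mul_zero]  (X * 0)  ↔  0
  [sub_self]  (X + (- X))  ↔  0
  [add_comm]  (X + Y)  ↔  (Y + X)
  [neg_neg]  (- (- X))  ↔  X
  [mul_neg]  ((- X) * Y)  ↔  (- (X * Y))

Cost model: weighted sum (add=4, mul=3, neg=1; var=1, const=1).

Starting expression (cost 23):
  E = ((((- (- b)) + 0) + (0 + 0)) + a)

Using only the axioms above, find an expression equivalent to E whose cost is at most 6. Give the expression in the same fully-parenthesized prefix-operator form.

(b + a)   [cost 6]

(1) (- (- b))  =[neg_neg →]=  b    ⊢ (((b + 0) + (0 + 0)) + a)
(2) (b + 0)  =[add_zero →]=  b    ⊢ ((b + (0 + 0)) + a)
(3) (0 + 0)  =[add_zero →]=  0    ⊢ ((b + 0) + a)
(4) (b + 0)  =[add_zero →]=  b    ⊢ cost 6, within 6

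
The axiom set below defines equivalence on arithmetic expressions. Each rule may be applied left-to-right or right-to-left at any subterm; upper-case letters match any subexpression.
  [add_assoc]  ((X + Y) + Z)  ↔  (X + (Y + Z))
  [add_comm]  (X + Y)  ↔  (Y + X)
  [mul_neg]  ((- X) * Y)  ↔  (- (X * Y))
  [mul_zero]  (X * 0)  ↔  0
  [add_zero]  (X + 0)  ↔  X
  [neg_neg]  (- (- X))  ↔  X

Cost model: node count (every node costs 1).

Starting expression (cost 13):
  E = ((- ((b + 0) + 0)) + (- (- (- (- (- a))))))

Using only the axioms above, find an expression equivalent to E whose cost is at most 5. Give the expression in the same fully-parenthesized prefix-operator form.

((- b) + (- a))   [cost 5]

step 1: neg_neg (→) rewrites (- (- (- (- (- a))))) into (- (- (- a))), now ((- ((b + 0) + 0)) + (- (- (- a))))
step 2: add_zero (→) rewrites ((b + 0) + 0) into (b + 0), now ((- (b + 0)) + (- (- (- a))))
step 3: add_zero (→) rewrites (b + 0) into b, now ((- b) + (- (- (- a))))
step 4: neg_neg (→) rewrites (- (- a)) into a, reaching cost 5 (bound 5)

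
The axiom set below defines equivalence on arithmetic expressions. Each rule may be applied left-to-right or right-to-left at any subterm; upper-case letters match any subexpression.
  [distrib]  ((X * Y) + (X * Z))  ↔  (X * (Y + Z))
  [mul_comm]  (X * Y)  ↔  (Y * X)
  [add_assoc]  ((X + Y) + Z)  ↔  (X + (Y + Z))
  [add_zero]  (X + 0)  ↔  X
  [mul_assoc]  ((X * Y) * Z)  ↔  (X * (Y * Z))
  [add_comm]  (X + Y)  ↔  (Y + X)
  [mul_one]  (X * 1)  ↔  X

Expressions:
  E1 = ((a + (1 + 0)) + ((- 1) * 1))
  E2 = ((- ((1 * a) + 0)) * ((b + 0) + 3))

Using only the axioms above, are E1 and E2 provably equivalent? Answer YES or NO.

The axioms are sound identities: if E1 ↔* E2 then E1 and E2 evaluate identically under any assignment.
Under a=1, b=0: E1 evaluates to 1, E2 to -3. Distinct ⇒ no rewrite sequence connects them.

NO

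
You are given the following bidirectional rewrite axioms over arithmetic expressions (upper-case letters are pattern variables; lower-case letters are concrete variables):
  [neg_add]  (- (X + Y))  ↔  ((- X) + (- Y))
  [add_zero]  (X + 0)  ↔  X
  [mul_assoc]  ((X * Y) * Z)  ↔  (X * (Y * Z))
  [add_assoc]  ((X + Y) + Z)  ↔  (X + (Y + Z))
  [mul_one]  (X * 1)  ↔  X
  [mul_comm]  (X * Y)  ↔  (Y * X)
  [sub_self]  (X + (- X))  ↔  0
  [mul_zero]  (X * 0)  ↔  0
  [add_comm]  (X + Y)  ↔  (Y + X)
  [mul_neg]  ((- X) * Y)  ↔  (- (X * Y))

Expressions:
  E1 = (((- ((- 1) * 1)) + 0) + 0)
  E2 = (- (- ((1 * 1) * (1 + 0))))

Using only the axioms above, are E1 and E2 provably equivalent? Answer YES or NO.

step 1: add_zero (→) rewrites ((- ((- 1) * 1)) + 0) into (- ((- 1) * 1)), now ((- ((- 1) * 1)) + 0)
step 2: add_zero (→) rewrites ((- ((- 1) * 1)) + 0) into (- ((- 1) * 1))
step 3: mul_one (→) rewrites ((- 1) * 1) into (- 1), now (- (- 1))
step 4: mul_one (←) rewrites 1 into (1 * 1), now (- (- (1 * 1)))
step 5: add_zero (←) rewrites 1 into (1 + 0), now (- (- (1 * (1 + 0))))
step 6: mul_one (←) rewrites 1 into (1 * 1), which is E2

YES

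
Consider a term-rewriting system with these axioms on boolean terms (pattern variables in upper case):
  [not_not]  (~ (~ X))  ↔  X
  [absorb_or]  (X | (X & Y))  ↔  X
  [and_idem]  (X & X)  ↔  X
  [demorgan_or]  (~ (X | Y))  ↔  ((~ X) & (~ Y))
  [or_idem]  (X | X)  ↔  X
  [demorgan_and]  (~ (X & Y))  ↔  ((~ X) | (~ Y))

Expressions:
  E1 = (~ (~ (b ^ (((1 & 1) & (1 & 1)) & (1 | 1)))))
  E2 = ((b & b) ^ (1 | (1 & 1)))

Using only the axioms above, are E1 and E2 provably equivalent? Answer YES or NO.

YES

1. [and_idem →] ((1 & 1) & (1 & 1))  →  (1 & 1);  E1 = (~ (~ (b ^ ((1 & 1) & (1 | 1)))))
2. [not_not →] (~ (~ (b ^ ((1 & 1) & (1 | 1)))))  →  (b ^ ((1 & 1) & (1 | 1)))
3. [or_idem →] (1 | 1)  →  1;  E1 = (b ^ ((1 & 1) & 1))
4. [and_idem →] (1 & 1)  →  1;  E1 = (b ^ (1 & 1))
5. [and_idem →] (1 & 1)  →  1;  E1 = (b ^ 1)
6. [or_idem ←] 1  →  (1 | 1);  E1 = (b ^ (1 | 1))
7. [and_idem ←] b  →  (b & b);  E1 = ((b & b) ^ (1 | 1))
8. [and_idem ←] 1  →  (1 & 1);  this is E2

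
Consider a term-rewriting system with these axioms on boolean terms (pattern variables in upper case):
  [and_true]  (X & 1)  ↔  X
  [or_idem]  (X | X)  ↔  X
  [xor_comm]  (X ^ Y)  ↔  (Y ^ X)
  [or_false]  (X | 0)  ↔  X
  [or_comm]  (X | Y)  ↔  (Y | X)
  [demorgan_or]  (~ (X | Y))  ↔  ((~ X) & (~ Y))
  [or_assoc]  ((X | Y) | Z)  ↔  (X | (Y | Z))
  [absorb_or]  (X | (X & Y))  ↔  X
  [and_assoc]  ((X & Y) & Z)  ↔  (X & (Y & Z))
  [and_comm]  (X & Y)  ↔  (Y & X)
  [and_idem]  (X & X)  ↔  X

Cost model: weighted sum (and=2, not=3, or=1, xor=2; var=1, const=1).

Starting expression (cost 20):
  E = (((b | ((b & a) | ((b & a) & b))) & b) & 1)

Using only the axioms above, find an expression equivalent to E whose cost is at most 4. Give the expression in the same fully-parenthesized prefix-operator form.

(b & b)   [cost 4]

(1) (((b | ((b & a) | ((b & a) & b))) & b) & 1)  =[and_true →]=  ((b | ((b & a) | ((b & a) & b))) & b)
(2) ((b & a) | ((b & a) & b))  =[absorb_or →]=  (b & a)    ⊢ ((b | (b & a)) & b)
(3) (b | (b & a))  =[absorb_or →]=  b    ⊢ cost 4, within 4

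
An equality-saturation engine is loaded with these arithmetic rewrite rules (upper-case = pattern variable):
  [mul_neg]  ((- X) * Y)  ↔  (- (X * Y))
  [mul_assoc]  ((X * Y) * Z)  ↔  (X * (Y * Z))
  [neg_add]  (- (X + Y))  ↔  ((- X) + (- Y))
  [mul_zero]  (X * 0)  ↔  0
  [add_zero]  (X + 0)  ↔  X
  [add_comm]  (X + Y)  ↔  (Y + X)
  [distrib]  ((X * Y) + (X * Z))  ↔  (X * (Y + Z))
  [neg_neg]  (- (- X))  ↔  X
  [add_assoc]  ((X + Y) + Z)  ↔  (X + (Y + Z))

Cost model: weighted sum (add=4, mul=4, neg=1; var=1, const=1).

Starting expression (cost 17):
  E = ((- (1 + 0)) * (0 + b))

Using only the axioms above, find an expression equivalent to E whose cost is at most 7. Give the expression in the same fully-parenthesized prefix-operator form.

step 1: add_comm (→) rewrites (0 + b) into (b + 0), now ((- (1 + 0)) * (b + 0))
step 2: add_zero (→) rewrites (1 + 0) into 1, now ((- 1) * (b + 0))
step 3: add_zero (→) rewrites (b + 0) into b, reaching cost 7 (bound 7)

((- 1) * b)   [cost 7]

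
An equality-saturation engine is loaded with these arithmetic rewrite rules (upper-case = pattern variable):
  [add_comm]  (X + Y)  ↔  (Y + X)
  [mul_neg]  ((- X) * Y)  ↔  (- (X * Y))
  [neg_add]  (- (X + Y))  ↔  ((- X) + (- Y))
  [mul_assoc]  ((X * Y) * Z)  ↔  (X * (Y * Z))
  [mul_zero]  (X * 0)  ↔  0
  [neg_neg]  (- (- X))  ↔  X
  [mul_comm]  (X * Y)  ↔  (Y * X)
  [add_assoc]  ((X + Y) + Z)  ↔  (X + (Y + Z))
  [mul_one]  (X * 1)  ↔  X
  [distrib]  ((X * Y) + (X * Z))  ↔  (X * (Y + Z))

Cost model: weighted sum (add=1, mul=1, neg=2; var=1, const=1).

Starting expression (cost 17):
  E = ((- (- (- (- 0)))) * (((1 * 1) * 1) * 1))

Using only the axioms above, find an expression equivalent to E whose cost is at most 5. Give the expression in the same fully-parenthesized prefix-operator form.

(- (- 0))   [cost 5]

(1) (- (- (- (- 0))))  =[neg_neg →]=  (- (- 0))    ⊢ ((- (- 0)) * (((1 * 1) * 1) * 1))
(2) ((1 * 1) * 1)  =[mul_assoc →]=  (1 * (1 * 1))    ⊢ ((- (- 0)) * ((1 * (1 * 1)) * 1))
(3) (1 * 1)  =[mul_one →]=  1    ⊢ ((- (- 0)) * ((1 * 1) * 1))
(4) ((1 * 1) * 1)  =[mul_one →]=  (1 * 1)    ⊢ ((- (- 0)) * (1 * 1))
(5) (1 * 1)  =[mul_one →]=  1    ⊢ ((- (- 0)) * 1)
(6) ((- (- 0)) * 1)  =[mul_one →]=  (- (- 0))    ⊢ cost 5, within 5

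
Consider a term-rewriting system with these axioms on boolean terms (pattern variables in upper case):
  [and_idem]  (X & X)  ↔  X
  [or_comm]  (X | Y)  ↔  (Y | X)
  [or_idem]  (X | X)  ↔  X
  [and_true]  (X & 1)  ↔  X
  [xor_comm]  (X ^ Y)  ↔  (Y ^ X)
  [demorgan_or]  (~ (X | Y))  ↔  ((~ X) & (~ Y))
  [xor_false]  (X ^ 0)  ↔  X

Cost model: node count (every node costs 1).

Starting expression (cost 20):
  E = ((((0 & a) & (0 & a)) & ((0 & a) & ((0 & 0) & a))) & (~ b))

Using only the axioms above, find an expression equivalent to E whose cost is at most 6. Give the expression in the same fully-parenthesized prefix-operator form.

((0 & a) & (~ b))   [cost 6]

step 1: and_idem (→) rewrites (0 & 0) into 0, now ((((0 & a) & (0 & a)) & ((0 & a) & (0 & a))) & (~ b))
step 2: and_idem (→) rewrites (((0 & a) & (0 & a)) & ((0 & a) & (0 & a))) into ((0 & a) & (0 & a)), now (((0 & a) & (0 & a)) & (~ b))
step 3: and_idem (→) rewrites ((0 & a) & (0 & a)) into (0 & a), reaching cost 6 (bound 6)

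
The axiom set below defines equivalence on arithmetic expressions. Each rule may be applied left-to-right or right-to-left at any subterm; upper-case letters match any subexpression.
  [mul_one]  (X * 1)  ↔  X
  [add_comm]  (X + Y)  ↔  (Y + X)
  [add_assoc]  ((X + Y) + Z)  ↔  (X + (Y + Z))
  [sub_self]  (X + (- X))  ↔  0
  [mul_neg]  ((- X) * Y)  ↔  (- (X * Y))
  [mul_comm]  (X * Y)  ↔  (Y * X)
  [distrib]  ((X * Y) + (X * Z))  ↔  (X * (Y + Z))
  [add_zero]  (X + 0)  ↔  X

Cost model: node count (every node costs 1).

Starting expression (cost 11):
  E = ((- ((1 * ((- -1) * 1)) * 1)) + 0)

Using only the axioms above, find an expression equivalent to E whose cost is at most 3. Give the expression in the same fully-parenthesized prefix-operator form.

(- (- -1))   [cost 3]

(1) ((- -1) * 1)  =[mul_one →]=  (- -1)    ⊢ ((- ((1 * (- -1)) * 1)) + 0)
(2) ((- ((1 * (- -1)) * 1)) + 0)  =[add_zero →]=  (- ((1 * (- -1)) * 1))
(3) (1 * (- -1))  =[mul_comm →]=  ((- -1) * 1)    ⊢ (- (((- -1) * 1) * 1))
(4) ((- -1) * 1)  =[mul_one →]=  (- -1)    ⊢ (- ((- -1) * 1))
(5) ((- -1) * 1)  =[mul_one →]=  (- -1)    ⊢ cost 3, within 3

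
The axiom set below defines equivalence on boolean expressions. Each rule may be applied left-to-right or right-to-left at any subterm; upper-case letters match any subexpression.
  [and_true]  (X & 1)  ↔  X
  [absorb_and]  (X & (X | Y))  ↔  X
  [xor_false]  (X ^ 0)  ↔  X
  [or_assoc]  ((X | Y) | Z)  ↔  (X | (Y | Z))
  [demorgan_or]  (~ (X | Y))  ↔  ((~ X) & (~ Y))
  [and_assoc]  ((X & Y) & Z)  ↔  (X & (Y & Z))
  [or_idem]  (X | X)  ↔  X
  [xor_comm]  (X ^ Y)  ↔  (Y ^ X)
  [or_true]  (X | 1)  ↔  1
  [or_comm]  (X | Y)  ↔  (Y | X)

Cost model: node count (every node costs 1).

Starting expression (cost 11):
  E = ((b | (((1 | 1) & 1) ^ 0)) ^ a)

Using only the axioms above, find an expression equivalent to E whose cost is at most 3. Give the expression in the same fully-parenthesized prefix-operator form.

1. [xor_false →] (((1 | 1) & 1) ^ 0)  →  ((1 | 1) & 1);  E = ((b | ((1 | 1) & 1)) ^ a)
2. [and_true →] ((1 | 1) & 1)  →  (1 | 1);  E = ((b | (1 | 1)) ^ a)
3. [or_idem →] (1 | 1)  →  1;  E = ((b | 1) ^ a)
4. [or_true →] (b | 1)  →  1;  cost 3 ≤ 3, done

(1 ^ a)   [cost 3]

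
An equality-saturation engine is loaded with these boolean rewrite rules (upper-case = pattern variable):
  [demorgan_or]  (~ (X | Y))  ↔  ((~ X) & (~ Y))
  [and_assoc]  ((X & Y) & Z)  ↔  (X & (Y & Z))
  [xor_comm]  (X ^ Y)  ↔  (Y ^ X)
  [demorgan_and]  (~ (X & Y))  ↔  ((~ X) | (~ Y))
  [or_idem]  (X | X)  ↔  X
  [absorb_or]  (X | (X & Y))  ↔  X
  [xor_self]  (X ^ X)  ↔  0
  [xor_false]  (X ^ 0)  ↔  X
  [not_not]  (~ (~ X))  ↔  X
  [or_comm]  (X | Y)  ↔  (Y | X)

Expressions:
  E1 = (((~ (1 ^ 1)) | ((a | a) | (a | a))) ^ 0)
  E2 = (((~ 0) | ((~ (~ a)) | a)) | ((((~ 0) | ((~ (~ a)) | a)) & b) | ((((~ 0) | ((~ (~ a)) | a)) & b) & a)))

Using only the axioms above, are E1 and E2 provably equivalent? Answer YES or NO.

YES

step 1: or_idem (→) rewrites ((a | a) | (a | a)) into (a | a), now (((~ (1 ^ 1)) | (a | a)) ^ 0)
step 2: xor_false (→) rewrites (((~ (1 ^ 1)) | (a | a)) ^ 0) into ((~ (1 ^ 1)) | (a | a))
step 3: xor_self (→) rewrites (1 ^ 1) into 0, now ((~ 0) | (a | a))
step 4: not_not (←) rewrites a into (~ (~ a)), now ((~ 0) | ((~ (~ a)) | a))
step 5: absorb_or (←) rewrites ((~ 0) | ((~ (~ a)) | a)) into (((~ 0) | ((~ (~ a)) | a)) | (((~ 0) | ((~ (~ a)) | a)) & b))
step 6: absorb_or (←) rewrites (((~ 0) | ((~ (~ a)) | a)) & b) into ((((~ 0) | ((~ (~ a)) | a)) & b) | ((((~ 0) | ((~ (~ a)) | a)) & b) & a)), which is E2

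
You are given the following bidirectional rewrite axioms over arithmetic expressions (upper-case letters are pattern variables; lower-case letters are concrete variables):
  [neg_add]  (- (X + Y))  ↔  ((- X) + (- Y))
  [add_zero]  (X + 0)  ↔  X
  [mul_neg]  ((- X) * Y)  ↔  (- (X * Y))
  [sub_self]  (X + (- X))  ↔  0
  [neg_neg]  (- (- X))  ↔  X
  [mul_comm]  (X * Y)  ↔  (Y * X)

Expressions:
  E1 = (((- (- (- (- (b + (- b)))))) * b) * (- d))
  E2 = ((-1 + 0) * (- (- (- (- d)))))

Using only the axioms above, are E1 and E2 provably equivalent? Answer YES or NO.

NO

All listed rules preserve value, hence provable equivalence implies equal values everywhere; look for a separating assignment.
b=0, d=1 gives E1 ↦ 0, E2 ↦ -1; values differ ⇒ not provably equivalent.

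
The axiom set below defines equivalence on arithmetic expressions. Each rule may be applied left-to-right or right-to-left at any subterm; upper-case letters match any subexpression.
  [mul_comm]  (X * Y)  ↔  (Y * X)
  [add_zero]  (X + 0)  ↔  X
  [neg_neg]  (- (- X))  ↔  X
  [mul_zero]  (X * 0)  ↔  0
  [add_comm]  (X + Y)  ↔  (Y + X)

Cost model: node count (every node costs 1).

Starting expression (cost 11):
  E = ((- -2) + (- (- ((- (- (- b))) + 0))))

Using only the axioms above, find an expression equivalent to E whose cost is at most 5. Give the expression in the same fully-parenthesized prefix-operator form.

((- -2) + (- b))   [cost 5]

1. [neg_neg →] (- (- ((- (- (- b))) + 0)))  →  ((- (- (- b))) + 0);  E = ((- -2) + ((- (- (- b))) + 0))
2. [neg_neg →] (- (- (- b)))  →  (- b);  E = ((- -2) + ((- b) + 0))
3. [add_zero →] ((- b) + 0)  →  (- b);  cost 5 ≤ 5, done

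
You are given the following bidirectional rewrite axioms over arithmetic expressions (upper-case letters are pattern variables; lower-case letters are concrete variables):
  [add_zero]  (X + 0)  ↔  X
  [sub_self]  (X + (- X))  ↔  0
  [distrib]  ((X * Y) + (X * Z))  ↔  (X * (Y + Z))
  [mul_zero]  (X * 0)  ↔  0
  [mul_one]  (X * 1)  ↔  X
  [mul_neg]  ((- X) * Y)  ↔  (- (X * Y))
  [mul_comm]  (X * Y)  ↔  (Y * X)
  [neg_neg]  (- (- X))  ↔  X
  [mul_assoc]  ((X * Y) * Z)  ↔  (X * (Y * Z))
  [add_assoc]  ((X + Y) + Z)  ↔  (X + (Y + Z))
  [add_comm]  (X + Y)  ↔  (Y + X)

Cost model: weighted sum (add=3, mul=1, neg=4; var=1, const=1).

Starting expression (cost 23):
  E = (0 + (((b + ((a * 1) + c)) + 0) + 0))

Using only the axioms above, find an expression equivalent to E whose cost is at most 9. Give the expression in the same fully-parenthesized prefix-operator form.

1. [add_zero →] (((b + ((a * 1) + c)) + 0) + 0)  →  ((b + ((a * 1) + c)) + 0);  E = (0 + ((b + ((a * 1) + c)) + 0))
2. [add_comm →] (0 + ((b + ((a * 1) + c)) + 0))  →  (((b + ((a * 1) + c)) + 0) + 0)
3. [add_zero →] (((b + ((a * 1) + c)) + 0) + 0)  →  ((b + ((a * 1) + c)) + 0)
4. [add_zero →] ((b + ((a * 1) + c)) + 0)  →  (b + ((a * 1) + c))
5. [mul_one →] (a * 1)  →  a;  cost 9 ≤ 9, done

(b + (a + c))   [cost 9]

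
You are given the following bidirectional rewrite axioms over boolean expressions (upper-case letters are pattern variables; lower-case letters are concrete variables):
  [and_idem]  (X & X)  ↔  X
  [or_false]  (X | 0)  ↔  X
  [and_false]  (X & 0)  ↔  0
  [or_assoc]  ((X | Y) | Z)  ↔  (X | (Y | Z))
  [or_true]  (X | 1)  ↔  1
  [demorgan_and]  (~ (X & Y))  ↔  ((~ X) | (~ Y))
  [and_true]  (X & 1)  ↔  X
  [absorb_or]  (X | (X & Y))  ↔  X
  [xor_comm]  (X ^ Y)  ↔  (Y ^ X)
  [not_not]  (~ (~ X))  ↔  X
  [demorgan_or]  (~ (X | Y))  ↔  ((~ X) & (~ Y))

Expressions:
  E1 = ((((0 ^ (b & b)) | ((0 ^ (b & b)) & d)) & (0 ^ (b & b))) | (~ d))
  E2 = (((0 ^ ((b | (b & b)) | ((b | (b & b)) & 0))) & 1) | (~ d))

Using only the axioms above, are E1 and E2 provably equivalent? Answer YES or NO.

YES

step 1: absorb_or (→) rewrites ((0 ^ (b & b)) | ((0 ^ (b & b)) & d)) into (0 ^ (b & b)), now (((0 ^ (b & b)) & (0 ^ (b & b))) | (~ d))
step 2: and_idem (→) rewrites ((0 ^ (b & b)) & (0 ^ (b & b))) into (0 ^ (b & b)), now ((0 ^ (b & b)) | (~ d))
step 3: and_idem (→) rewrites (b & b) into b, now ((0 ^ b) | (~ d))
step 4: absorb_or (←) rewrites b into (b | (b & b)), now ((0 ^ (b | (b & b))) | (~ d))
step 5: and_true (←) rewrites (0 ^ (b | (b & b))) into ((0 ^ (b | (b & b))) & 1), now (((0 ^ (b | (b & b))) & 1) | (~ d))
step 6: absorb_or (←) rewrites (b | (b & b)) into ((b | (b & b)) | ((b | (b & b)) & 0)), which is E2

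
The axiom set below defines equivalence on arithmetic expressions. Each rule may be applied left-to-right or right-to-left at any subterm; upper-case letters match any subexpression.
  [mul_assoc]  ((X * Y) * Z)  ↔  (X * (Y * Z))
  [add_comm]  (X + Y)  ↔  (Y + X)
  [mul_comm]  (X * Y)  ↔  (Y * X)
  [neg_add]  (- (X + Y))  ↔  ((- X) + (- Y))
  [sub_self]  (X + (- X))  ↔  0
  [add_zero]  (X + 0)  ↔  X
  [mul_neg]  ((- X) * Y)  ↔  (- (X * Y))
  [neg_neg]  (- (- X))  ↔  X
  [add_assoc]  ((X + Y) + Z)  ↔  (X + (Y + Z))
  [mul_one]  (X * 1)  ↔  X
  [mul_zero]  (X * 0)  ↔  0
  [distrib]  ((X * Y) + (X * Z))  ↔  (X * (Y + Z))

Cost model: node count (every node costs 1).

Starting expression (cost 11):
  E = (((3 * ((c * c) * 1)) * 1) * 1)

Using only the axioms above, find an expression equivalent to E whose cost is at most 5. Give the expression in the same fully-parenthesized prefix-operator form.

(3 * (c * c))   [cost 5]

(1) ((c * c) * 1)  =[mul_one →]=  (c * c)    ⊢ (((3 * (c * c)) * 1) * 1)
(2) ((3 * (c * c)) * 1)  =[mul_one →]=  (3 * (c * c))    ⊢ ((3 * (c * c)) * 1)
(3) ((3 * (c * c)) * 1)  =[mul_one →]=  (3 * (c * c))    ⊢ cost 5, within 5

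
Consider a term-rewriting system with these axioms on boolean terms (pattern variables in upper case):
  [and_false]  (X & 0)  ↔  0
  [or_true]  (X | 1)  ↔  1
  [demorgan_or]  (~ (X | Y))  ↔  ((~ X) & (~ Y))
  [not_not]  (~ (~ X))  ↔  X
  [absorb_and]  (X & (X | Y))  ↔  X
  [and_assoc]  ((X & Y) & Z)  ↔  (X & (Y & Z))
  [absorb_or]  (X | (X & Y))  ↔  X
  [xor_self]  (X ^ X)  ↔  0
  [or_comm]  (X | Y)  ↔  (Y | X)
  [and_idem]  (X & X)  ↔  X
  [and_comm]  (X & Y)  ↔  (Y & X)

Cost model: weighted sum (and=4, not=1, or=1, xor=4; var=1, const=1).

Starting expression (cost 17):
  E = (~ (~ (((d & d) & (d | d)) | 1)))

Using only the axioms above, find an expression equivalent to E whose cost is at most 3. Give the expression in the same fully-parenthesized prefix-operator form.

step 1: and_idem (→) rewrites (d & d) into d, now (~ (~ ((d & (d | d)) | 1)))
step 2: not_not (→) rewrites (~ (~ ((d & (d | d)) | 1))) into ((d & (d | d)) | 1)
step 3: absorb_and (→) rewrites (d & (d | d)) into d, reaching cost 3 (bound 3)

(d | 1)   [cost 3]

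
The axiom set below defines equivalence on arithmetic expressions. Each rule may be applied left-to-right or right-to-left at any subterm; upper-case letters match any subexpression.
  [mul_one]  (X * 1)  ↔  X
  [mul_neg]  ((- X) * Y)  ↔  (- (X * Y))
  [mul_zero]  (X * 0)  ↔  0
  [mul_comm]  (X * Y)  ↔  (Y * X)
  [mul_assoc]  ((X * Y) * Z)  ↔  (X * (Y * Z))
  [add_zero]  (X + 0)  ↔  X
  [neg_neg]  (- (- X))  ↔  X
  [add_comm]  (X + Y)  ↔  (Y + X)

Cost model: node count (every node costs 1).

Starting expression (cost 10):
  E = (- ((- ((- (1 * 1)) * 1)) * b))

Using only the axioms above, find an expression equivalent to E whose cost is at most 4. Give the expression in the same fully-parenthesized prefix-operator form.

(- (1 * b))   [cost 4]

1. [mul_one →] (1 * 1)  →  1;  E = (- ((- ((- 1) * 1)) * b))
2. [mul_one →] ((- 1) * 1)  →  (- 1);  E = (- ((- (- 1)) * b))
3. [neg_neg →] (- (- 1))  →  1;  cost 4 ≤ 4, done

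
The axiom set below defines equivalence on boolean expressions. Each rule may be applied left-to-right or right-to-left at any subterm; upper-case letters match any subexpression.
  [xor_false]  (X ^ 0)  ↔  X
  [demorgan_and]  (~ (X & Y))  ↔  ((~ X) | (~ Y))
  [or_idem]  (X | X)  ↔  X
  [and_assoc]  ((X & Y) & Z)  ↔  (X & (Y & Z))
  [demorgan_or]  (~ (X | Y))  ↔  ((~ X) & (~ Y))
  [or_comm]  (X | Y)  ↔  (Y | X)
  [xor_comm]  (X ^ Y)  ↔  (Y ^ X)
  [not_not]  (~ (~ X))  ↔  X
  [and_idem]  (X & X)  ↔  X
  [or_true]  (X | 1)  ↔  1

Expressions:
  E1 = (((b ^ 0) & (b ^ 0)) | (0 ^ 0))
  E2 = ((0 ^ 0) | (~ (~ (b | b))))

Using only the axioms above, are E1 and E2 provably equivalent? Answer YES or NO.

YES

1. [and_idem →] ((b ^ 0) & (b ^ 0))  →  (b ^ 0);  E1 = ((b ^ 0) | (0 ^ 0))
2. [or_comm →] ((b ^ 0) | (0 ^ 0))  →  ((0 ^ 0) | (b ^ 0))
3. [xor_false →] (b ^ 0)  →  b;  E1 = ((0 ^ 0) | b)
4. [xor_false →] (0 ^ 0)  →  0;  E1 = (0 | b)
5. [not_not ←] b  →  (~ (~ b));  E1 = (0 | (~ (~ b)))
6. [or_idem ←] b  →  (b | b);  E1 = (0 | (~ (~ (b | b))))
7. [xor_false ←] 0  →  (0 ^ 0);  this is E2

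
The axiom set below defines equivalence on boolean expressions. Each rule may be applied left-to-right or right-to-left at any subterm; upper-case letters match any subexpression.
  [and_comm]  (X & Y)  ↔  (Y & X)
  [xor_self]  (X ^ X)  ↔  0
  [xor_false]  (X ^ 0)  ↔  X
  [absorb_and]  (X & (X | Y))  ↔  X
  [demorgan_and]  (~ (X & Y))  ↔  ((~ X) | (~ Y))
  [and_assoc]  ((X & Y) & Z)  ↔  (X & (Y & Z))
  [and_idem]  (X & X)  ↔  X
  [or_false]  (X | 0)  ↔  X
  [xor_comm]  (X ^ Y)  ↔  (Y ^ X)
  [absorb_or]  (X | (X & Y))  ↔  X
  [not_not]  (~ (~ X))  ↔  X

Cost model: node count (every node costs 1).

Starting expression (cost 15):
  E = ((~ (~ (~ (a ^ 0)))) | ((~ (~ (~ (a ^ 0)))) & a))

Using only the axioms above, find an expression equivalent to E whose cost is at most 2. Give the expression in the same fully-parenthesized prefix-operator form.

(1) ((~ (~ (~ (a ^ 0)))) | ((~ (~ (~ (a ^ 0)))) & a))  =[absorb_or →]=  (~ (~ (~ (a ^ 0))))
(2) (a ^ 0)  =[xor_false →]=  a    ⊢ (~ (~ (~ a)))
(3) (~ (~ (~ a)))  =[not_not →]=  (~ a)    ⊢ cost 2, within 2

(~ a)   [cost 2]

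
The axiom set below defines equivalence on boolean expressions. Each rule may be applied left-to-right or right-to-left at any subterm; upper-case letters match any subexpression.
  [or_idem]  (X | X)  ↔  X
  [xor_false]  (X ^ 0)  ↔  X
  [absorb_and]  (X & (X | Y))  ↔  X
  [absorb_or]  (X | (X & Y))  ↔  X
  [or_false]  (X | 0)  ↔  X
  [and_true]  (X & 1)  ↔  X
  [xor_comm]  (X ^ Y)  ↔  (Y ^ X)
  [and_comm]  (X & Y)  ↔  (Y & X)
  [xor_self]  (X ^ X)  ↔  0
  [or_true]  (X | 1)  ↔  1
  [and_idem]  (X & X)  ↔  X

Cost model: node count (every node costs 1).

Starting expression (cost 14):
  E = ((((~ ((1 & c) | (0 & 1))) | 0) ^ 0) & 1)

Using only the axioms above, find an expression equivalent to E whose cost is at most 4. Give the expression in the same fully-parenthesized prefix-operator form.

(~ (1 & c))   [cost 4]

step 1: and_true (→) rewrites ((((~ ((1 & c) | (0 & 1))) | 0) ^ 0) & 1) into (((~ ((1 & c) | (0 & 1))) | 0) ^ 0)
step 2: xor_false (→) rewrites (((~ ((1 & c) | (0 & 1))) | 0) ^ 0) into ((~ ((1 & c) | (0 & 1))) | 0)
step 3: and_true (→) rewrites (0 & 1) into 0, now ((~ ((1 & c) | 0)) | 0)
step 4: or_false (→) rewrites ((1 & c) | 0) into (1 & c), now ((~ (1 & c)) | 0)
step 5: or_false (→) rewrites ((~ (1 & c)) | 0) into (~ (1 & c)), reaching cost 4 (bound 4)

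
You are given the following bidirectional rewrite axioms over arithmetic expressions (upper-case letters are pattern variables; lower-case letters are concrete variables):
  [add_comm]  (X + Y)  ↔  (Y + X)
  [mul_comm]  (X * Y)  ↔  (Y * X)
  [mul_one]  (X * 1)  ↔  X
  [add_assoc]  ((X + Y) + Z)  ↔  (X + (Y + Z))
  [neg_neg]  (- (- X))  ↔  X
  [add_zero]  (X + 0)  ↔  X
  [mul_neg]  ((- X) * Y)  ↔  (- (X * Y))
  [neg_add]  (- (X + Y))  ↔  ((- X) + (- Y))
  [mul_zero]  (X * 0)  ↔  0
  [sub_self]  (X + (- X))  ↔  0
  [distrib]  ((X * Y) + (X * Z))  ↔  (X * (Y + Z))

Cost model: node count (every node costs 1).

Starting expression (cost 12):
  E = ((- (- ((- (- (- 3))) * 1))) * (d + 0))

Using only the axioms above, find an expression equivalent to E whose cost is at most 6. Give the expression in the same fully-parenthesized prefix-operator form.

((- 3) * (d + 0))   [cost 6]

step 1: mul_one (→) rewrites ((- (- (- 3))) * 1) into (- (- (- 3))), now ((- (- (- (- (- 3))))) * (d + 0))
step 2: neg_neg (→) rewrites (- (- 3)) into 3, now ((- (- (- 3))) * (d + 0))
step 3: neg_neg (→) rewrites (- (- (- 3))) into (- 3), reaching cost 6 (bound 6)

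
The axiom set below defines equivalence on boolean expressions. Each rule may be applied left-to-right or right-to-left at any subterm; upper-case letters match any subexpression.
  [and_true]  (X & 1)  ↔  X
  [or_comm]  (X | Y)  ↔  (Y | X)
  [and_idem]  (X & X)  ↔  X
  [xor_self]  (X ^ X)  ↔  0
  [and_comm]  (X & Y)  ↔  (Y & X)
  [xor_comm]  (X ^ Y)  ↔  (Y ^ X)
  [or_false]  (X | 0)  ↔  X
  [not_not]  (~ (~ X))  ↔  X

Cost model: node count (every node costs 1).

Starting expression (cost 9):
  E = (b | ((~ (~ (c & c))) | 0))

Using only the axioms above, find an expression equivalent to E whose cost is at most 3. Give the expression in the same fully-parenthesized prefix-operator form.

1. [not_not →] (~ (~ (c & c)))  →  (c & c);  E = (b | ((c & c) | 0))
2. [or_false →] ((c & c) | 0)  →  (c & c);  E = (b | (c & c))
3. [and_idem →] (c & c)  →  c;  cost 3 ≤ 3, done

(b | c)   [cost 3]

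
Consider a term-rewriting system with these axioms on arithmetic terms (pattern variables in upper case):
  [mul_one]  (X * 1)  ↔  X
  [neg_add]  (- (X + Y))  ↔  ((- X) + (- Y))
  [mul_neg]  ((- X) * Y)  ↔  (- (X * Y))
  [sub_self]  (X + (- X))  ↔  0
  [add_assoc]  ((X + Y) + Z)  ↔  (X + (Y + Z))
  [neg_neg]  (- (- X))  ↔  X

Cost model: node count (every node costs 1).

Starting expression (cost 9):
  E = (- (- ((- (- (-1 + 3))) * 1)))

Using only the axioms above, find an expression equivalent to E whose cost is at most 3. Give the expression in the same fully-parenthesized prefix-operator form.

(-1 + 3)   [cost 3]

(1) (- (- (-1 + 3)))  =[neg_neg →]=  (-1 + 3)    ⊢ (- (- ((-1 + 3) * 1)))
(2) (- (- ((-1 + 3) * 1)))  =[neg_neg →]=  ((-1 + 3) * 1)
(3) ((-1 + 3) * 1)  =[mul_one →]=  (-1 + 3)    ⊢ cost 3, within 3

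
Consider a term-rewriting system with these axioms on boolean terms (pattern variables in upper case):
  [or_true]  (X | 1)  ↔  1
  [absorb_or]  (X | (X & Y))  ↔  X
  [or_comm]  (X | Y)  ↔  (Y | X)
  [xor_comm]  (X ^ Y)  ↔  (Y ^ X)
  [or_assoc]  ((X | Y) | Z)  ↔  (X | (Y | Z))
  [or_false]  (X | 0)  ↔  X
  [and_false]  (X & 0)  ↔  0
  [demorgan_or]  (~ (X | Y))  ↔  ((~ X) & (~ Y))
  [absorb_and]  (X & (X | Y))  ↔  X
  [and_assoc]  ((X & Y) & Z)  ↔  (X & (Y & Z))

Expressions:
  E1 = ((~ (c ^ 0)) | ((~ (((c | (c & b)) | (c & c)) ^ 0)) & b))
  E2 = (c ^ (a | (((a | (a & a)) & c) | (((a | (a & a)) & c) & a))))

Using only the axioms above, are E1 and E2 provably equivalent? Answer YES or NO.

NO

The axioms are sound identities: if E1 ↔* E2 then E1 and E2 evaluate identically under any assignment.
Under a=0, b=0, c=0: E1 evaluates to 1, E2 to 0. Distinct ⇒ no rewrite sequence connects them.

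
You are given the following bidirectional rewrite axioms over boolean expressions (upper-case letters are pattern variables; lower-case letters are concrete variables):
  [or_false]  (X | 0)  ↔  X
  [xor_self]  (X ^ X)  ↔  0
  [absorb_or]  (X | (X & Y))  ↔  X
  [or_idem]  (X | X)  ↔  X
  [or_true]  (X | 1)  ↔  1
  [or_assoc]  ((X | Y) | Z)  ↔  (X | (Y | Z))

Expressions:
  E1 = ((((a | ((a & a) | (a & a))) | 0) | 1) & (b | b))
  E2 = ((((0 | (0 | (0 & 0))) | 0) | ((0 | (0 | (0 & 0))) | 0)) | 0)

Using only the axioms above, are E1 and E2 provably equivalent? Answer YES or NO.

All listed rules preserve value, hence provable equivalence implies equal values everywhere; look for a separating assignment.
a=0, b=1 gives E1 ↦ 1, E2 ↦ 0; values differ ⇒ not provably equivalent.

NO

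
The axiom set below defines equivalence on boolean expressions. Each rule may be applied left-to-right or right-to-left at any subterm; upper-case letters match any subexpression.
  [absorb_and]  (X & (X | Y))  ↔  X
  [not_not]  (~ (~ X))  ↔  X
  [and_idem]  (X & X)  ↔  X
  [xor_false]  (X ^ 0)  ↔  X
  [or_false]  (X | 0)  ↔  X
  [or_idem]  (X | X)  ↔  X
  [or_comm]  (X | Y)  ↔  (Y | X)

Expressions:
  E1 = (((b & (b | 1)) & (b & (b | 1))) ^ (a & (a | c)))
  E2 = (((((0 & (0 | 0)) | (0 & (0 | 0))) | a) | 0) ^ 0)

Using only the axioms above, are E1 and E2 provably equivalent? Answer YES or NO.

NO

Every axiom is a valid identity, so a rewrite proof would force E1 and E2 to agree under every assignment.
At a=0, b=1, c=0: E1 = 1 but E2 = 0; they differ, so no derivation exists.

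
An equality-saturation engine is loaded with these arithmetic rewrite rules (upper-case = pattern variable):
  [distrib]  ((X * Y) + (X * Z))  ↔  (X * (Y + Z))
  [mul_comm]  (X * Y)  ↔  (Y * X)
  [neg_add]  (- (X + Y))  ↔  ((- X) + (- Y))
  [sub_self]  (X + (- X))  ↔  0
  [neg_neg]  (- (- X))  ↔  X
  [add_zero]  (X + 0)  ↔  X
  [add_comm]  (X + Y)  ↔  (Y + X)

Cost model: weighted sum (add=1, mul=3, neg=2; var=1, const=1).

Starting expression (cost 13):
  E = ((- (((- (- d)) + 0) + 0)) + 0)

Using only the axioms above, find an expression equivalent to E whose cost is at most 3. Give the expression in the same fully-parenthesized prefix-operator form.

step 1: neg_neg (→) rewrites (- (- d)) into d, now ((- ((d + 0) + 0)) + 0)
step 2: add_zero (→) rewrites (d + 0) into d, now ((- (d + 0)) + 0)
step 3: add_zero (→) rewrites (d + 0) into d, now ((- d) + 0)
step 4: add_zero (→) rewrites ((- d) + 0) into (- d), reaching cost 3 (bound 3)

(- d)   [cost 3]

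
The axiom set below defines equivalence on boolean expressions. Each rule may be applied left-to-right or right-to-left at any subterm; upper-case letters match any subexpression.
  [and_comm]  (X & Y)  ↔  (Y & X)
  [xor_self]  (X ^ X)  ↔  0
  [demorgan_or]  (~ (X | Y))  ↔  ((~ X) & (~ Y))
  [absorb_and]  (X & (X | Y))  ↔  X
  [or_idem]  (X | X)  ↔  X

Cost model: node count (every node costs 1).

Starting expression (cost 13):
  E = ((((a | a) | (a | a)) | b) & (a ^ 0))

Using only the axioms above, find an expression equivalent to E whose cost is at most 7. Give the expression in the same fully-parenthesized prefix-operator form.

(1) ((((a | a) | (a | a)) | b) & (a ^ 0))  =[and_comm →]=  ((a ^ 0) & (((a | a) | (a | a)) | b))
(2) ((a | a) | (a | a))  =[or_idem →]=  (a | a)    ⊢ ((a ^ 0) & ((a | a) | b))
(3) (a | a)  =[or_idem →]=  a    ⊢ cost 7, within 7

((a ^ 0) & (a | b))   [cost 7]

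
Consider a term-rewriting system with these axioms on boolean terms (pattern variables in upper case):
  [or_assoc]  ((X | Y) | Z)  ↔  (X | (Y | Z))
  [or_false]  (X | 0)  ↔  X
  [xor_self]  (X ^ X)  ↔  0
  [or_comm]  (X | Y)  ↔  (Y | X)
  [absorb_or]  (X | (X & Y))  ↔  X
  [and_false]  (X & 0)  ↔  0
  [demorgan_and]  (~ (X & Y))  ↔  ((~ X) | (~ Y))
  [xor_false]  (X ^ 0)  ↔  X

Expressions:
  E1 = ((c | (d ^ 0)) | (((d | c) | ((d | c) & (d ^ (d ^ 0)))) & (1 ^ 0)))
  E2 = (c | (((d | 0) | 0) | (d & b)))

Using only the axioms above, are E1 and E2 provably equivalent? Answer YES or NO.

step 1: xor_false (→) rewrites (d ^ 0) into d, now ((c | (d ^ 0)) | (((d | c) | ((d | c) & (d ^ d))) & (1 ^ 0)))
step 2: xor_false (→) rewrites (d ^ 0) into d, now ((c | d) | (((d | c) | ((d | c) & (d ^ d))) & (1 ^ 0)))
step 3: xor_self (→) rewrites (d ^ d) into 0, now ((c | d) | (((d | c) | ((d | c) & 0)) & (1 ^ 0)))
step 4: absorb_or (→) rewrites ((d | c) | ((d | c) & 0)) into (d | c), now ((c | d) | ((d | c) & (1 ^ 0)))
step 5: or_comm (→) rewrites (d | c) into (c | d), now ((c | d) | ((c | d) & (1 ^ 0)))
step 6: xor_false (→) rewrites (1 ^ 0) into 1, now ((c | d) | ((c | d) & 1))
step 7: absorb_or (→) rewrites ((c | d) | ((c | d) & 1)) into (c | d)
step 8: absorb_or (←) rewrites d into (d | (d & b)), now (c | (d | (d & b)))
step 9: or_false (←) rewrites d into (d | 0), now (c | ((d | 0) | (d & b)))
step 10: or_false (←) rewrites d into (d | 0), which is E2

YES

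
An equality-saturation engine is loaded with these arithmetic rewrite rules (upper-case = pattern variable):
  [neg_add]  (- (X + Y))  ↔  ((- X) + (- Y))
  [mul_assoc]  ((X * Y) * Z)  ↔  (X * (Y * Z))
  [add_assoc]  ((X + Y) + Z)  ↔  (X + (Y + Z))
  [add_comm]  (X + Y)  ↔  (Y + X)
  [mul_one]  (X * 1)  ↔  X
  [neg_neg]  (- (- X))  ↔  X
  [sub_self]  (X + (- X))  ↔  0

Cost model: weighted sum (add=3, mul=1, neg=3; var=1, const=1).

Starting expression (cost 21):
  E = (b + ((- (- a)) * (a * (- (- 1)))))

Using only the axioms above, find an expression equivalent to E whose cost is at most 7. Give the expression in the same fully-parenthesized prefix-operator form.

step 1: neg_neg (→) rewrites (- (- a)) into a, now (b + (a * (a * (- (- 1)))))
step 2: neg_neg (→) rewrites (- (- 1)) into 1, now (b + (a * (a * 1)))
step 3: mul_one (→) rewrites (a * 1) into a, reaching cost 7 (bound 7)

(b + (a * a))   [cost 7]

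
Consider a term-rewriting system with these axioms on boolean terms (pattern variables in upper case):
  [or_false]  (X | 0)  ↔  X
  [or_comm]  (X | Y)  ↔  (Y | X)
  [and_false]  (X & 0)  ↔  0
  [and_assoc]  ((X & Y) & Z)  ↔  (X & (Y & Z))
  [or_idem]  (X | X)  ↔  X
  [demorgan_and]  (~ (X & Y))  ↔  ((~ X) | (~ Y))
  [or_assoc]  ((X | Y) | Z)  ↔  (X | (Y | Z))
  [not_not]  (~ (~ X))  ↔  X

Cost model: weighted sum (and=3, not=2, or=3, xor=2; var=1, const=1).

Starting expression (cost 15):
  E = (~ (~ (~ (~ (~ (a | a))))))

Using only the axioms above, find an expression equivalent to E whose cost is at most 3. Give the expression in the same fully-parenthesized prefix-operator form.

(~ a)   [cost 3]

step 1: not_not (→) rewrites (~ (~ (~ (~ (~ (a | a)))))) into (~ (~ (~ (a | a))))
step 2: or_idem (→) rewrites (a | a) into a, now (~ (~ (~ a)))
step 3: not_not (→) rewrites (~ (~ (~ a))) into (~ a), reaching cost 3 (bound 3)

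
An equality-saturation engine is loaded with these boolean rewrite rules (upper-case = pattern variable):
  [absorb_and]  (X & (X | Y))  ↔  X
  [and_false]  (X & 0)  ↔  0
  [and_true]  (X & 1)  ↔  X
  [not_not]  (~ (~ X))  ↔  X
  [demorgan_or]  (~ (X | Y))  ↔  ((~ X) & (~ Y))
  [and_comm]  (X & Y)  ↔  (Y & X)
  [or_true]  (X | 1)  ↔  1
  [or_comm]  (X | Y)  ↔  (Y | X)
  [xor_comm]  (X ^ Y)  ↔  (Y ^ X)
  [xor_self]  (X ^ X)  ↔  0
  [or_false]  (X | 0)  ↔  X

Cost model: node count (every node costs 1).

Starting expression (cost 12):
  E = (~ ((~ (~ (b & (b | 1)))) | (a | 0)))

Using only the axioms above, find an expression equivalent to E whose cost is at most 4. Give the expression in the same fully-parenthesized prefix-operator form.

(~ (b | a))   [cost 4]

step 1: or_false (→) rewrites (a | 0) into a, now (~ ((~ (~ (b & (b | 1)))) | a))
step 2: absorb_and (→) rewrites (b & (b | 1)) into b, now (~ ((~ (~ b)) | a))
step 3: not_not (→) rewrites (~ (~ b)) into b, reaching cost 4 (bound 4)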